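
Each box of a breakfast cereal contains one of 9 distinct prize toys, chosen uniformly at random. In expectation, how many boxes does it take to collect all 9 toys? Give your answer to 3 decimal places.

The wait to go from k to k+1 distinct toys is geometric with mean 9/(9-k).
E[T] = 9/9 + 9/8 + 9/7 + ... + 9/2 + 9/1 = 9·H_{9}.
H_{9} = 2.8290, so E[T] = 25.4607.

25.461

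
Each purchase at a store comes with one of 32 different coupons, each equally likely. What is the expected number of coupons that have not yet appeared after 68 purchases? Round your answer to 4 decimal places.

For each coupon, P(unseen after 68) = (31/32)^68 = 0.11545.
By linearity of expectation, E[unseen] = 32·(31/32)^68 = 3.69442.

3.6944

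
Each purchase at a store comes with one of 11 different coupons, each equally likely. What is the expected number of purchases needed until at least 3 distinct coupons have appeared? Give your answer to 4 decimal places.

With k distinct coupons already seen, the next new one arrives after an expected 11/(11-k) purchases.
Sum over k = 0,...,2: E = 11/11 + 11/10 + 11/9 = 3.32222.

3.3222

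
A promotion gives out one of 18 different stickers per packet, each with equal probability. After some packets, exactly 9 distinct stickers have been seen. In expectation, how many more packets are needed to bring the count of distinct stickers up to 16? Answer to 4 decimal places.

With k distinct stickers already seen, the next new one takes an expected 18/(18-k) packets.
Sum over k = 9,...,15: E = 18/9 + 18/8 + 18/7 + ... + 18/4 + 18/3 = 23.92143.

23.9214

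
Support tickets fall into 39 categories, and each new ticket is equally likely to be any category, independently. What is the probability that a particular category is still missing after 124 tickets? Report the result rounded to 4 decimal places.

Each ticket misses the fixed category with probability (39-1)/39 = 38/39, independently.
P(still missing after 124) = (38/39)^124 = 0.03992.

0.0399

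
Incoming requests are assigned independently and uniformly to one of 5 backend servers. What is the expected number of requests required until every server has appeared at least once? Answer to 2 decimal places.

Split into phases: going from k distinct to k+1 distinct takes on average 5/(5-k) requests.
E[T] = 5/5 + 5/4 + 5/3 + 5/2 + 5/1 = 5·H_{5}.
H_{5} = 2.283, so E[T] = 11.417.

11.42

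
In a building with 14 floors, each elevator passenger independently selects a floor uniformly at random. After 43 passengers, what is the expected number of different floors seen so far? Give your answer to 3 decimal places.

For each floor, P(seen in 43 passengers) = 1 - (13/14)^43 = 0.9587.
By linearity of expectation, E[distinct seen] = 14·(1 - (13/14)^43) = 13.4217.

13.422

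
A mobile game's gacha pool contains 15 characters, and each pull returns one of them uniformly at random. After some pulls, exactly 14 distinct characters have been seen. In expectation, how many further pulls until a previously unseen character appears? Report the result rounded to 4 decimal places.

15.0000

The number of pulls until the next new character is geometric with success probability 1/15, so its mean is 15/1.
E = 15/1 = 15.00000.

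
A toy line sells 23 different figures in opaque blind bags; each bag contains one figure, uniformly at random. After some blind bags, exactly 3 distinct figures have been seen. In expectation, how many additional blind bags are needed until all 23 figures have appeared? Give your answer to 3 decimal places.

The wait to go from k to k+1 distinct figures is geometric with mean 23/(23-k).
Sum over k = 3,...,22: E = 23/20 + 23/19 + 23/18 + ... + 23/2 + 23/1 = 82.7480.

82.748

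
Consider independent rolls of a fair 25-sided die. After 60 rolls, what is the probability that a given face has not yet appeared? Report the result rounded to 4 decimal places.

0.0864

On each roll the fixed face fails to appear with probability 24/25.
P(still missing after 60) = (24/25)^60 = 0.08635.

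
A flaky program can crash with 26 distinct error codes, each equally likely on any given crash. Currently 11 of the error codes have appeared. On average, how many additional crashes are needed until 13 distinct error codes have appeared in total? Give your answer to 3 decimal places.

3.590

From k distinct to k+1 distinct takes on average 26/(26-k) crashes.
Sum over k = 11,...,12: E = 26/15 + 26/14 = 3.5905.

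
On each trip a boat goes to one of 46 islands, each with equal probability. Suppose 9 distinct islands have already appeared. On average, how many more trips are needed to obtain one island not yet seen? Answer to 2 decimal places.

1.24

Each trip yields a new island with probability (46-9)/46 = 37/46, so the wait is geometric with mean 46/37.
E = 46/37 = 1.243.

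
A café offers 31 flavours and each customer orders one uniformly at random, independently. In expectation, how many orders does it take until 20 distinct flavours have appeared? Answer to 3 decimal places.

31.228

With k distinct flavours already seen, the next new one arrives after an expected 31/(31-k) orders.
Sum over k = 0,...,19: E = 31/31 + 31/30 + 31/29 + ... + 31/13 + 31/12 = 31.2284.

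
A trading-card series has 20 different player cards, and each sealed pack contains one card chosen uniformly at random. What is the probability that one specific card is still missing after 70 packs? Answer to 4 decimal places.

0.0276

On each pack the fixed card fails to appear with probability 19/20.
P(still missing after 70) = (19/20)^70 = 0.02758.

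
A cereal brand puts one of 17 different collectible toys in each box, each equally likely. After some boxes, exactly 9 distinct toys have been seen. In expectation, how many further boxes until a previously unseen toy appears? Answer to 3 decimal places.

The number of boxes until the next new toy is geometric with success probability 8/17, so its mean is 17/8.
E = 17/8 = 2.1250.

2.125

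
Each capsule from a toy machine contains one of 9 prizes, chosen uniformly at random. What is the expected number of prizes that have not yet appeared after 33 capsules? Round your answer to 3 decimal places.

0.185

For each prize, P(unseen after 33) = (8/9)^33 = 0.0205.
By linearity of expectation, E[unseen] = 9·(8/9)^33 = 0.1846.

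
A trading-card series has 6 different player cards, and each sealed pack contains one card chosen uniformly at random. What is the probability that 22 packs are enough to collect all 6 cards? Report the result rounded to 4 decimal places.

By inclusion–exclusion over which cards are missing,
P(all seen) = Σ_{j=0}^{6} (-1)^j C(6,j)((6-j)/6)^22
= 1.00000 - 0.10868 + 0.00200 - 0.00000 + 0.00000 - 0.00000 + 0.00000
= 0.89332.

0.8933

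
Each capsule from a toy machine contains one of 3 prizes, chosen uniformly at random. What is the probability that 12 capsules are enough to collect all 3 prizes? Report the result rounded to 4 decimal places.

0.9769

Let A_i be the event that prize i is missing after 12 capsules. By inclusion–exclusion on the A_i,
P(all seen) = Σ_{j=0}^{3} (-1)^j C(3,j)((3-j)/3)^12
= 1.00000 - 0.02312 + 0.00001 - 0.00000
= 0.97688.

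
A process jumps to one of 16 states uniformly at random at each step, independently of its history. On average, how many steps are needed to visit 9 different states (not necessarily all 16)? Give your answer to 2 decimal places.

Going from k to k+1 distinct takes a geometric number of steps with mean 16/(16-k).
Sum over k = 0,...,8: E = 16/16 + 16/15 + 16/14 + ... + 16/9 + 16/8 = 12.606.

12.61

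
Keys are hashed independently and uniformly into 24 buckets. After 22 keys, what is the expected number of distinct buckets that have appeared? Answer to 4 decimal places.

For each bucket, P(seen in 22 keys) = 1 - (23/24)^22 = 0.60793.
By linearity of expectation, E[distinct seen] = 24·(1 - (23/24)^22) = 14.59029.

14.5903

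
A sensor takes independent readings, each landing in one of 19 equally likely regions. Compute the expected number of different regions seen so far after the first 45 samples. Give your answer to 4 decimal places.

For each region, P(seen in 45 samples) = 1 - (18/19)^45 = 0.91223.
By linearity of expectation, E[distinct seen] = 19·(1 - (18/19)^45) = 17.33235.

17.3324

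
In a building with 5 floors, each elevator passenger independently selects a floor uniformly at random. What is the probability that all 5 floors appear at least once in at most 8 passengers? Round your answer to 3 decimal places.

By inclusion–exclusion over which floors are missing,
P(all seen) = Σ_{j=0}^{5} (-1)^j C(5,j)((5-j)/5)^8
= 1.0000 - 0.8389 + 0.1680 - 0.0066 + 0.0000 - 0.0000
= 0.3226.

0.323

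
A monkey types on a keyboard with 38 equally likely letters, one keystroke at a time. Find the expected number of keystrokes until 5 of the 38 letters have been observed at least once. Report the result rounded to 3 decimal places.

5.286

Going from k to k+1 distinct takes a geometric number of keystrokes with mean 38/(38-k).
Sum over k = 0,...,4: E = 38/38 + 38/37 + 38/36 + 38/35 + 38/34 = 5.2859.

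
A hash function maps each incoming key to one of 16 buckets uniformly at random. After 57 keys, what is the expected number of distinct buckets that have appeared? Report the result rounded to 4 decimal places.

15.5959

For each bucket, P(seen in 57 keys) = 1 - (15/16)^57 = 0.97474.
By linearity of expectation, E[distinct seen] = 16·(1 - (15/16)^57) = 15.59591.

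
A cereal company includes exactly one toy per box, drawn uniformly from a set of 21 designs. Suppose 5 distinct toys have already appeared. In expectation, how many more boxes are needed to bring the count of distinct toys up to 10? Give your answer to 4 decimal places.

The wait to go from k to k+1 distinct toys is geometric with mean 21/(21-k).
Sum over k = 5,...,9: E = 21/16 + 21/15 + 21/14 + 21/13 + 21/12 = 7.57788.

7.5779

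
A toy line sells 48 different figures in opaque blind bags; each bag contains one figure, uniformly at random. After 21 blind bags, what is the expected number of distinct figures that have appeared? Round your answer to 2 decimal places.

For each figure, P(seen in 21 blind bags) = 1 - (47/48)^21 = 0.357.
By linearity of expectation, E[distinct seen] = 48·(1 - (47/48)^21) = 17.152.

17.15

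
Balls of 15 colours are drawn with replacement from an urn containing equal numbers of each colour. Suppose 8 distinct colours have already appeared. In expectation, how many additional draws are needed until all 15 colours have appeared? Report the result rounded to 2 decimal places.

38.89

From k distinct to k+1 distinct takes on average 15/(15-k) draws.
Sum over k = 8,...,14: E = 15/7 + 15/6 + 15/5 + ... + 15/2 + 15/1 = 38.893.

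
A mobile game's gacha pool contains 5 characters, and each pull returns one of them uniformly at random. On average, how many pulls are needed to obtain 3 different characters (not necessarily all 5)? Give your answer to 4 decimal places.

3.9167

With k distinct characters already seen, the next new one arrives after an expected 5/(5-k) pulls.
Sum over k = 0,...,2: E = 5/5 + 5/4 + 5/3 = 3.91667.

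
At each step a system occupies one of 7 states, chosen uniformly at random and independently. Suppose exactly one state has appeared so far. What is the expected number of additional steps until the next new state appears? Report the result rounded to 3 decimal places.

The number of steps until the next new state is geometric with success probability 6/7, so its mean is 7/6.
E = 7/6 = 1.1667.

1.167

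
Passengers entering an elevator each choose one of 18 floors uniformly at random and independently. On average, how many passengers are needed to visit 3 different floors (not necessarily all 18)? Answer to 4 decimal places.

3.1838

Going from k to k+1 distinct takes a geometric number of passengers with mean 18/(18-k).
Sum over k = 0,...,2: E = 18/18 + 18/17 + 18/16 = 3.18382.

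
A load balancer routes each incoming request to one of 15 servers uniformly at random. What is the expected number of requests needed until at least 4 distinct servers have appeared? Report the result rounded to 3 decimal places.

With k distinct servers already seen, the next new one arrives after an expected 15/(15-k) requests.
Sum over k = 0,...,3: E = 15/15 + 15/14 + 15/13 + 15/12 = 4.4753.

4.475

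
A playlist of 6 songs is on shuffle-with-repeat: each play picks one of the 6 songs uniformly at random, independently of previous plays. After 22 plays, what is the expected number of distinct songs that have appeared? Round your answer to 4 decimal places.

For each song, P(seen in 22 plays) = 1 - (5/6)^22 = 0.98189.
By linearity of expectation, E[distinct seen] = 6·(1 - (5/6)^22) = 5.89132.

5.8913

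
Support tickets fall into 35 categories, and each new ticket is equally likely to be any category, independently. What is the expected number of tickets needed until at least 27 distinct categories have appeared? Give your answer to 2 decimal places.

Going from k to k+1 distinct takes a geometric number of tickets with mean 35/(35-k).
Sum over k = 0,...,26: E = 35/35 + 35/34 + 35/33 + ... + 35/10 + 35/9 = 50.012.

50.01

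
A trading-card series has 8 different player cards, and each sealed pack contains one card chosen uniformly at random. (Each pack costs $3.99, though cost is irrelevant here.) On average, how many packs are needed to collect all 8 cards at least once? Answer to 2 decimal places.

21.74

The wait to go from k to k+1 distinct cards is geometric with mean 8/(8-k).
E[T] = 8/8 + 8/7 + 8/6 + ... + 8/2 + 8/1 = 8·H_{8}.
H_{8} = 2.718, so E[T] = 21.743.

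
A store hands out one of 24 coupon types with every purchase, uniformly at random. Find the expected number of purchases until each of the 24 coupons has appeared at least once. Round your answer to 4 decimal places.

After k distinct coupons have appeared, the next purchase gives a new one with probability (24-k)/24, so the expected wait for the (k+1)-th is 24/(24-k).
E[T] = 24/24 + 24/23 + 24/22 + ... + 24/2 + 24/1 = 24·H_{24}.
H_{24} = 3.77596, so E[T] = 90.62300.

90.6230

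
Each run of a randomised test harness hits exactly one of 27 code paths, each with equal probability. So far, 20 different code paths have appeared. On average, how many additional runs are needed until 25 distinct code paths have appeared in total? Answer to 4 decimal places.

29.5071

From k distinct to k+1 distinct takes on average 27/(27-k) runs.
Sum over k = 20,...,24: E = 27/7 + 27/6 + 27/5 + 27/4 + 27/3 = 29.50714.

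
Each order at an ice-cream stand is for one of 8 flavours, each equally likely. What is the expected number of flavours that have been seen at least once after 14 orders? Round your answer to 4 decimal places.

For each flavour, P(seen in 14 orders) = 1 - (7/8)^14 = 0.84579.
By linearity of expectation, E[distinct seen] = 8·(1 - (7/8)^14) = 6.76632.

6.7663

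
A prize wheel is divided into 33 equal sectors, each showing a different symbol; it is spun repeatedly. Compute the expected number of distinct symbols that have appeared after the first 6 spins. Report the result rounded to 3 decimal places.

5.563

For each symbol, P(seen in 6 spins) = 1 - (32/33)^6 = 0.1686.
By linearity of expectation, E[distinct seen] = 33·(1 - (32/33)^6) = 5.5634.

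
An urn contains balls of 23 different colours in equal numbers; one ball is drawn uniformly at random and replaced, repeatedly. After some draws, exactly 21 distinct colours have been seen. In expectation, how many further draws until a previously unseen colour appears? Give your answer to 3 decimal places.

11.500

The number of draws until the next new colour is geometric with success probability 2/23, so its mean is 23/2.
E = 23/2 = 11.5000.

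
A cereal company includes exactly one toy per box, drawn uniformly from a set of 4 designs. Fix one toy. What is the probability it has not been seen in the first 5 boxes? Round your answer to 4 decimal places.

On each box the fixed toy fails to appear with probability 3/4.
P(still missing after 5) = (3/4)^5 = 0.23730.

0.2373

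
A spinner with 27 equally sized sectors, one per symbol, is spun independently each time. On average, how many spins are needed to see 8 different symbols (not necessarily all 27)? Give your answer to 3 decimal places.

With k distinct symbols already seen, the next new one arrives after an expected 27/(27-k) spins.
Sum over k = 0,...,7: E = 27/27 + 27/26 + 27/25 + ... + 27/21 + 27/20 = 9.2804.

9.280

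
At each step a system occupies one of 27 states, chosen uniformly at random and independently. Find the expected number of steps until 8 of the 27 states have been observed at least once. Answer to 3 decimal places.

9.280

With k distinct states already seen, the next new one arrives after an expected 27/(27-k) steps.
Sum over k = 0,...,7: E = 27/27 + 27/26 + 27/25 + ... + 27/21 + 27/20 = 9.2804.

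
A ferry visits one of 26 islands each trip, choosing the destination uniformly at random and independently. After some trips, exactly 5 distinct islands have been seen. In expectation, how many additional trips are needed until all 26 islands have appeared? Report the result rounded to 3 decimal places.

With k distinct islands already seen, the next new one takes an expected 26/(26-k) trips.
Sum over k = 5,...,25: E = 26/21 + 26/20 + 26/19 + ... + 26/2 + 26/1 = 94.7793.

94.779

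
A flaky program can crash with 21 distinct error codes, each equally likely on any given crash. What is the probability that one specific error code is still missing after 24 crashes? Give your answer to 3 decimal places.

Each crash misses the fixed error code with probability (21-1)/21 = 20/21, independently.
P(still missing after 24) = (20/21)^24 = 0.3101.

0.310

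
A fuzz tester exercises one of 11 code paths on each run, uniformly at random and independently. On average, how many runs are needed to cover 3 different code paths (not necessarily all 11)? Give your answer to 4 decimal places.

3.3222

With k distinct code paths already seen, the next new one arrives after an expected 11/(11-k) runs.
Sum over k = 0,...,2: E = 11/11 + 11/10 + 11/9 = 3.32222.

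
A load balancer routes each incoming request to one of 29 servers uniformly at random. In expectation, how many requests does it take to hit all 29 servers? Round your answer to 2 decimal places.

114.89

The wait to go from k to k+1 distinct servers is geometric with mean 29/(29-k).
E[T] = 29/29 + 29/28 + 29/27 + ... + 29/2 + 29/1 = 29·H_{29}.
H_{29} = 3.962, so E[T] = 114.888.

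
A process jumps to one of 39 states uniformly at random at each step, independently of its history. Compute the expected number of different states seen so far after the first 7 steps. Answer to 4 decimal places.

6.4840

For each state, P(seen in 7 steps) = 1 - (38/39)^7 = 0.16626.
By linearity of expectation, E[distinct seen] = 39·(1 - (38/39)^7) = 6.48397.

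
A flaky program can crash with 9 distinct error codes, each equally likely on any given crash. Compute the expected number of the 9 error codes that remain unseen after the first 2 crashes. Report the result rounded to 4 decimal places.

For each error code, P(unseen after 2) = (8/9)^2 = 0.79012.
By linearity of expectation, E[unseen] = 9·(8/9)^2 = 7.11111.

7.1111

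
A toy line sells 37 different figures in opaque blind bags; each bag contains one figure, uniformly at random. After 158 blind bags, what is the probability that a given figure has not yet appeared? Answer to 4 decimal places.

0.0132

Each blind bag misses the fixed figure with probability (37-1)/37 = 36/37, independently.
P(still missing after 158) = (36/37)^158 = 0.01318.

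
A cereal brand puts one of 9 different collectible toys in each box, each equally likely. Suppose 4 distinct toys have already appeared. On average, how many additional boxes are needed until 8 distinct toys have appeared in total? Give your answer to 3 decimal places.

11.550

With k distinct toys already seen, the next new one takes an expected 9/(9-k) boxes.
Sum over k = 4,...,7: E = 9/5 + 9/4 + 9/3 + 9/2 = 11.5500.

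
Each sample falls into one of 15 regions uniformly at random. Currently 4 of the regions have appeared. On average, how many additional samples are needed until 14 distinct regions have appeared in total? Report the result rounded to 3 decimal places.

30.298

From k distinct to k+1 distinct takes on average 15/(15-k) samples.
Sum over k = 4,...,13: E = 15/11 + 15/10 + 15/9 + ... + 15/3 + 15/2 = 30.2982.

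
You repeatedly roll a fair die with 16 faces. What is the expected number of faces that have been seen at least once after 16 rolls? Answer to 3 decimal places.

10.303

For each face, P(seen in 16 rolls) = 1 - (15/16)^16 = 0.6439.
By linearity of expectation, E[distinct seen] = 16·(1 - (15/16)^16) = 10.3028.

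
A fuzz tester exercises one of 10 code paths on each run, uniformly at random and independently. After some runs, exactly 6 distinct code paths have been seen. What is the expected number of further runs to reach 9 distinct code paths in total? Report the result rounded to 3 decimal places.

10.833

The wait to go from k to k+1 distinct code paths is geometric with mean 10/(10-k).
Sum over k = 6,...,8: E = 10/4 + 10/3 + 10/2 = 10.8333.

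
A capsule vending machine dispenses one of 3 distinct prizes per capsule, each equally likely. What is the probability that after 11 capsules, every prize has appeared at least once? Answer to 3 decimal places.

0.965

By inclusion–exclusion over which prizes are missing,
P(all seen) = Σ_{j=0}^{3} (-1)^j C(3,j)((3-j)/3)^11
= 1.0000 - 0.0347 + 0.0000 - 0.0000
= 0.9653.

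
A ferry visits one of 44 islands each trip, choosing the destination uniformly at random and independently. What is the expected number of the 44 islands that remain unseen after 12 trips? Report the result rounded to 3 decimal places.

33.392

For each island, P(unseen after 12) = (43/44)^12 = 0.7589.
By linearity of expectation, E[unseen] = 44·(43/44)^12 = 33.3920.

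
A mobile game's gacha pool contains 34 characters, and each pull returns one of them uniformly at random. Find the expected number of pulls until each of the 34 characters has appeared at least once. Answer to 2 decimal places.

After k distinct characters have appeared, the next pull gives a new one with probability (34-k)/34, so the expected wait for the (k+1)-th is 34/(34-k).
E[T] = 34/34 + 34/33 + 34/32 + ... + 34/2 + 34/1 = 34·H_{34}.
H_{34} = 4.118, so E[T] = 140.019.

140.02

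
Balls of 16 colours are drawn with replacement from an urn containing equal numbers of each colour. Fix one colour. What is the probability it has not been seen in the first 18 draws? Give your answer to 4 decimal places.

On each draw the fixed colour fails to appear with probability 15/16.
P(still missing after 18) = (15/16)^18 = 0.31296.

0.3130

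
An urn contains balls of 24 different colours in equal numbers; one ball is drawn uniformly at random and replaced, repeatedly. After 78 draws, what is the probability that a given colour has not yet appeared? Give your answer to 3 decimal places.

0.036

On each draw the fixed colour fails to appear with probability 23/24.
P(still missing after 78) = (23/24)^78 = 0.0362.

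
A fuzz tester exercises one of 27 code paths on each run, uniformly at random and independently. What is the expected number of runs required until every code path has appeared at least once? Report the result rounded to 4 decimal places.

Split into phases: going from k distinct to k+1 distinct takes on average 27/(27-k) runs.
E[T] = 27/27 + 27/26 + 27/25 + ... + 27/2 + 27/1 = 27·H_{27}.
H_{27} = 3.89146, so E[T] = 105.06933.

105.0693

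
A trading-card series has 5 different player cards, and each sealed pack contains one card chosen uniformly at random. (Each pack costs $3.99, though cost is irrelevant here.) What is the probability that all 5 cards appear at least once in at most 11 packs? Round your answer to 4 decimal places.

Let A_i be the event that card i is missing after 11 packs. By inclusion–exclusion on the A_i,
P(all seen) = Σ_{j=0}^{5} (-1)^j C(5,j)((5-j)/5)^11
= 1.00000 - 0.42950 + 0.03628 - 0.00042 + 0.00000 - 0.00000
= 0.60636.

0.6064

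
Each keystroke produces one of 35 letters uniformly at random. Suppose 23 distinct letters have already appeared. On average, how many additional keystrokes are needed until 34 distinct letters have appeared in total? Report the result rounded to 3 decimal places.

73.612

With k distinct letters already seen, the next new one takes an expected 35/(35-k) keystrokes.
Sum over k = 23,...,33: E = 35/12 + 35/11 + 35/10 + ... + 35/3 + 35/2 = 73.6124.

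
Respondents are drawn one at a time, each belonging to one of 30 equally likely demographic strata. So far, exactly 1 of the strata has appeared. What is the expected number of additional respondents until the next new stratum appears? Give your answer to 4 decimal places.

1.0345

The number of respondents until the next new stratum is geometric with success probability 29/30, so its mean is 30/29.
E = 30/29 = 1.03448.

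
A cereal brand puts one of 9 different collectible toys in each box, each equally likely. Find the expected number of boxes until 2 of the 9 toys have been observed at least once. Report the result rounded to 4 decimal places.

Going from k to k+1 distinct takes a geometric number of boxes with mean 9/(9-k).
Sum over k = 0,...,1: E = 9/9 + 9/8 = 2.12500.

2.1250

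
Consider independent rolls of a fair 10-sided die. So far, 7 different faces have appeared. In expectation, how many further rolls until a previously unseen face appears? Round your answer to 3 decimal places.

Each roll yields a new face with probability (10-7)/10 = 3/10, so the wait is geometric with mean 10/3.
E = 10/3 = 3.3333.

3.333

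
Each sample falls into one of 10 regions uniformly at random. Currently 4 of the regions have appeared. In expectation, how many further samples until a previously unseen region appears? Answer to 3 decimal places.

1.667

The number of samples until the next new region is geometric with success probability 6/10, so its mean is 10/6.
E = 10/6 = 1.6667.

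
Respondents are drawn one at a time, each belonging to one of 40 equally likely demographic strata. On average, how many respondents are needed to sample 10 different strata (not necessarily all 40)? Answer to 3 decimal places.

Going from k to k+1 distinct takes a geometric number of respondents with mean 40/(40-k).
Sum over k = 0,...,9: E = 40/40 + 40/39 + 40/38 + ... + 40/32 + 40/31 = 11.3422.

11.342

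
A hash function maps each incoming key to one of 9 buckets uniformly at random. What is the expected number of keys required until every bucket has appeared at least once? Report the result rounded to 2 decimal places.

Split into phases: going from k distinct to k+1 distinct takes on average 9/(9-k) keys.
E[T] = 9/9 + 9/8 + 9/7 + ... + 9/2 + 9/1 = 9·H_{9}.
H_{9} = 2.829, so E[T] = 25.461.

25.46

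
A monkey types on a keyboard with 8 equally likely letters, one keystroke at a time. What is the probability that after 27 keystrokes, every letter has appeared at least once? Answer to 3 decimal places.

By inclusion–exclusion over which letters are missing,
P(all seen) = Σ_{j=0}^{8} (-1)^j C(8,j)((8-j)/8)^27
= 1.0000 - 0.2174 + 0.0119 - 0.0002 + 0.0000 - 0.0000 + 0.0000 - 0.0000 + 0.0000
= 0.7943.

0.794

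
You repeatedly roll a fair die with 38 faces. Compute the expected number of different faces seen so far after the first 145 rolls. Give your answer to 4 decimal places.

37.2049

For each face, P(seen in 145 rolls) = 1 - (37/38)^145 = 0.97908.
By linearity of expectation, E[distinct seen] = 38·(1 - (37/38)^145) = 37.20492.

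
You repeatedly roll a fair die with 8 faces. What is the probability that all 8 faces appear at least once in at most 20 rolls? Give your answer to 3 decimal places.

0.531

Let A_i be the event that face i is missing after 20 rolls. By inclusion–exclusion on the A_i,
P(all seen) = Σ_{j=0}^{8} (-1)^j C(8,j)((8-j)/8)^20
= 1.0000 - 0.5537 + 0.0888 - 0.0046 + 0.0001 - 0.0000 + 0.0000 - 0.0000 + 0.0000
= 0.5306.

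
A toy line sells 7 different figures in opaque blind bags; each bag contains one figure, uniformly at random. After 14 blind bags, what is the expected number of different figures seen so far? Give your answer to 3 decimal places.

6.191

For each figure, P(seen in 14 blind bags) = 1 - (6/7)^14 = 0.8845.
By linearity of expectation, E[distinct seen] = 7·(1 - (6/7)^14) = 6.1912.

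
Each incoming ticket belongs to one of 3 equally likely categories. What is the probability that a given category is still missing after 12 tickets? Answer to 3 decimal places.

0.008

Each ticket misses the fixed category with probability (3-1)/3 = 2/3, independently.
P(still missing after 12) = (2/3)^12 = 0.0077.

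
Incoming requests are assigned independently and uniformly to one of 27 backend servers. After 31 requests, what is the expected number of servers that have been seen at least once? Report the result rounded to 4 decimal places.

For each server, P(seen in 31 requests) = 1 - (26/27)^31 = 0.68962.
By linearity of expectation, E[distinct seen] = 27·(1 - (26/27)^31) = 18.61967.

18.6197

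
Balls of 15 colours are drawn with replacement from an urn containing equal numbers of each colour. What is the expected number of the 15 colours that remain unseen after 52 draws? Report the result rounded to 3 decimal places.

For each colour, P(unseen after 52) = (14/15)^52 = 0.0277.
By linearity of expectation, E[unseen] = 15·(14/15)^52 = 0.4150.

0.415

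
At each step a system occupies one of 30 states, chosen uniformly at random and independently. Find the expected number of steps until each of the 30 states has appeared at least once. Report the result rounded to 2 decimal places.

119.85

The wait to go from k to k+1 distinct states is geometric with mean 30/(30-k).
E[T] = 30/30 + 30/29 + 30/28 + ... + 30/2 + 30/1 = 30·H_{30}.
H_{30} = 3.995, so E[T] = 119.850.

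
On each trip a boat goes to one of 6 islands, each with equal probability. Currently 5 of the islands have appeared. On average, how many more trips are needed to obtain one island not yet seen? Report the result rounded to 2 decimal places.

6.00

The number of trips until the next new island is geometric with success probability 1/6, so its mean is 6/1.
E = 6/1 = 6.000.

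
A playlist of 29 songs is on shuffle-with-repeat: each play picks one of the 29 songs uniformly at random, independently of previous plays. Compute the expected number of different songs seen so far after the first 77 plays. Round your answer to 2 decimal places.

27.05

For each song, P(seen in 77 plays) = 1 - (28/29)^77 = 0.933.
By linearity of expectation, E[distinct seen] = 29·(1 - (28/29)^77) = 27.055.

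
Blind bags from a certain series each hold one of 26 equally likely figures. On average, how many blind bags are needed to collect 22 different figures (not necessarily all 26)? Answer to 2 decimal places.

Going from k to k+1 distinct takes a geometric number of blind bags with mean 26/(26-k).
Sum over k = 0,...,21: E = 26/26 + 26/25 + 26/24 + ... + 26/6 + 26/5 = 46.048.

46.05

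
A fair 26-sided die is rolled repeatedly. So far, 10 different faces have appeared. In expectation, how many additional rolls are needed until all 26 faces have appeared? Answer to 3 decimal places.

From k distinct to k+1 distinct takes on average 26/(26-k) rolls.
Sum over k = 10,...,25: E = 26/16 + 26/15 + 26/14 + ... + 26/2 + 26/1 = 87.8990.

87.899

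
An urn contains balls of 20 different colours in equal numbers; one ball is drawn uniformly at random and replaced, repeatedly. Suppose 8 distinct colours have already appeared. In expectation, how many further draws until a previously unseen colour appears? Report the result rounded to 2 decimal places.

The number of draws until the next new colour is geometric with success probability 12/20, so its mean is 20/12.
E = 20/12 = 1.667.

1.67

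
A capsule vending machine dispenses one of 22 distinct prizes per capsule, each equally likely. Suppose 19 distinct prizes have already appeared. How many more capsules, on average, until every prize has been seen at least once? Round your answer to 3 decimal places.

40.333

With k distinct prizes already seen, the next new one takes an expected 22/(22-k) capsules.
Sum over k = 19,...,21: E = 22/3 + 22/2 + 22/1 = 40.3333.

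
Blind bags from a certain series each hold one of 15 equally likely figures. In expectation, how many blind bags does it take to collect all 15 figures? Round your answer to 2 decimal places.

49.77

After k distinct figures have appeared, the next blind bag gives a new one with probability (15-k)/15, so the expected wait for the (k+1)-th is 15/(15-k).
E[T] = 15/15 + 15/14 + 15/13 + ... + 15/2 + 15/1 = 15·H_{15}.
H_{15} = 3.318, so E[T] = 49.773.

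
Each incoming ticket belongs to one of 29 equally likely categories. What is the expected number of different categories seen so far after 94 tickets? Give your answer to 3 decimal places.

27.929

For each category, P(seen in 94 tickets) = 1 - (28/29)^94 = 0.9631.
By linearity of expectation, E[distinct seen] = 29·(1 - (28/29)^94) = 27.9289.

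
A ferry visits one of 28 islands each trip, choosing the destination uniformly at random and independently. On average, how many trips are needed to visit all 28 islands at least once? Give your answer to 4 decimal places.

109.9608

The wait to go from k to k+1 distinct islands is geometric with mean 28/(28-k).
E[T] = 28/28 + 28/27 + 28/26 + ... + 28/2 + 28/1 = 28·H_{28}.
H_{28} = 3.92717, so E[T] = 109.96079.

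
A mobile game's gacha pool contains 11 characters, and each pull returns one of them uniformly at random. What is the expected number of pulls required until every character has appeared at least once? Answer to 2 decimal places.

The wait to go from k to k+1 distinct characters is geometric with mean 11/(11-k).
E[T] = 11/11 + 11/10 + 11/9 + ... + 11/2 + 11/1 = 11·H_{11}.
H_{11} = 3.020, so E[T] = 33.219.

33.22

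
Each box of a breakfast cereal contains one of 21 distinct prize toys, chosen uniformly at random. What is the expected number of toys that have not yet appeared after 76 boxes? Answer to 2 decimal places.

For each toy, P(unseen after 76) = (20/21)^76 = 0.025.
By linearity of expectation, E[unseen] = 21·(20/21)^76 = 0.515.

0.52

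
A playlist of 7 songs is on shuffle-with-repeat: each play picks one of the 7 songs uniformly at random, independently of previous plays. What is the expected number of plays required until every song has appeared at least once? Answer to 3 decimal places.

18.150

After k distinct songs have appeared, the next play gives a new one with probability (7-k)/7, so the expected wait for the (k+1)-th is 7/(7-k).
E[T] = 7/7 + 7/6 + 7/5 + ... + 7/2 + 7/1 = 7·H_{7}.
H_{7} = 2.5929, so E[T] = 18.1500.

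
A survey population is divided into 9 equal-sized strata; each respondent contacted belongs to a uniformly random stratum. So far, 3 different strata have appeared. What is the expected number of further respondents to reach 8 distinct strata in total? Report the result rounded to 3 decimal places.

13.050

From k distinct to k+1 distinct takes on average 9/(9-k) respondents.
Sum over k = 3,...,7: E = 9/6 + 9/5 + 9/4 + 9/3 + 9/2 = 13.0500.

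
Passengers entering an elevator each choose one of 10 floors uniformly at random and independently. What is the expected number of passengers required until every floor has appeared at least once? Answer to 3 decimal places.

After k distinct floors have appeared, the next passenger gives a new one with probability (10-k)/10, so the expected wait for the (k+1)-th is 10/(10-k).
E[T] = 10/10 + 10/9 + 10/8 + ... + 10/2 + 10/1 = 10·H_{10}.
H_{10} = 2.9290, so E[T] = 29.2897.

29.290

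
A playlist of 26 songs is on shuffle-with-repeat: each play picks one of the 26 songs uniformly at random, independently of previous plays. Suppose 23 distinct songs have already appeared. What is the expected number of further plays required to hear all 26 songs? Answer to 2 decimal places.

The wait to go from k to k+1 distinct songs is geometric with mean 26/(26-k).
Sum over k = 23,...,25: E = 26/3 + 26/2 + 26/1 = 47.667.

47.67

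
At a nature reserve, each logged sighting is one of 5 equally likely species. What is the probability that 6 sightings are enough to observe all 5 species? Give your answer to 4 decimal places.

Let A_i be the event that species i is missing after 6 sightings. By inclusion–exclusion on the A_i,
P(all seen) = Σ_{j=0}^{5} (-1)^j C(5,j)((5-j)/5)^6
= 1.00000 - 1.31072 + 0.46656 - 0.04096 + 0.00032 - 0.00000
= 0.11520.

0.1152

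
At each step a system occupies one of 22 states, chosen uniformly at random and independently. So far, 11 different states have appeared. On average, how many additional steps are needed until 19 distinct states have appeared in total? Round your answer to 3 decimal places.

The wait to go from k to k+1 distinct states is geometric with mean 22/(22-k).
Sum over k = 11,...,18: E = 22/11 + 22/10 + 22/9 + ... + 22/5 + 22/4 = 26.1040.

26.104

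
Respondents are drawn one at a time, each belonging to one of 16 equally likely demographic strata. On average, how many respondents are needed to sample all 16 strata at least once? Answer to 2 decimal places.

54.09

Split into phases: going from k distinct to k+1 distinct takes on average 16/(16-k) respondents.
E[T] = 16/16 + 16/15 + 16/14 + ... + 16/2 + 16/1 = 16·H_{16}.
H_{16} = 3.381, so E[T] = 54.092.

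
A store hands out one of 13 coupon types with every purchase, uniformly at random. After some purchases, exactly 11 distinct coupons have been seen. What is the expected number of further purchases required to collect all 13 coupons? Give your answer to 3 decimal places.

19.500

The wait to go from k to k+1 distinct coupons is geometric with mean 13/(13-k).
Sum over k = 11,...,12: E = 13/2 + 13/1 = 19.5000.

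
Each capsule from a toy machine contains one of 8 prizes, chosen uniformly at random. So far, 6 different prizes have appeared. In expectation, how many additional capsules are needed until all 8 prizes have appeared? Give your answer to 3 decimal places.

12.000

From k distinct to k+1 distinct takes on average 8/(8-k) capsules.
Sum over k = 6,...,7: E = 8/2 + 8/1 = 12.0000.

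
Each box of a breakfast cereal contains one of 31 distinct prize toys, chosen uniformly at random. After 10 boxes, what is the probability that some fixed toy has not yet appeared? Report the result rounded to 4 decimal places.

0.7204

On each box the fixed toy fails to appear with probability 30/31.
P(still missing after 10) = (30/31)^10 = 0.72044.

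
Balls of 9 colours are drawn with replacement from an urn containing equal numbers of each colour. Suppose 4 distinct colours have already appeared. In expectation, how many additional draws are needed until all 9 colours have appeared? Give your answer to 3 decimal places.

From k distinct to k+1 distinct takes on average 9/(9-k) draws.
Sum over k = 4,...,8: E = 9/5 + 9/4 + 9/3 + 9/2 + 9/1 = 20.5500.

20.550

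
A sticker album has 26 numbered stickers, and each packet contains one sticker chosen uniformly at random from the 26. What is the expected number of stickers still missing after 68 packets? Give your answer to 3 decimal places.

For each sticker, P(unseen after 68) = (25/26)^68 = 0.0695.
By linearity of expectation, E[unseen] = 26·(25/26)^68 = 1.8060.

1.806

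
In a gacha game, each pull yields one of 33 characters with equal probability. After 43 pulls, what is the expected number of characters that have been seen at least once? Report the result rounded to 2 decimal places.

For each character, P(seen in 43 pulls) = 1 - (32/33)^43 = 0.734.
By linearity of expectation, E[distinct seen] = 33·(1 - (32/33)^43) = 24.213.

24.21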